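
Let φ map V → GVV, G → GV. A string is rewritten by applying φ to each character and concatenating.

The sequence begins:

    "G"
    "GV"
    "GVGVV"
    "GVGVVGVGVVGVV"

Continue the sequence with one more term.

φ(GVGVVGVGVVGVV) expands symbol-by-symbol to GV GVV GV GVV GVV GV GVV GV GVV GVV GV GVV GVV; joining the 13 pieces gives the next term.

GVGVVGVGVVGVVGVGVVGVGVVGVVGVGVVGVV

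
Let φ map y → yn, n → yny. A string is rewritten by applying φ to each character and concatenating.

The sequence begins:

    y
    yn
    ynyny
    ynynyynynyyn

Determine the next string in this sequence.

ynynyynynyynynynyynynyynynyny

Rewriting each symbol of ynynyynynyyn: y→yn, n→yny, y→yn, n→yny, y→yn, y→yn, n→yny, y→yn, n→yny, y→yn, y→yn, n→yny, which concatenates to yn yny yn yny yn yn yny yn yny yn yn yny.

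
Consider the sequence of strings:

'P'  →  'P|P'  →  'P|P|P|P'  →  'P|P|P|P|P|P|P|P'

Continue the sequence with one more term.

s(k+1) = s(k)·|·s(k) — each term doubles the last with '|' between the halves.
Doubling P|P|P|P|P|P|P|P with '|' between the halves:

P|P|P|P|P|P|P|P|P|P|P|P|P|P|P|P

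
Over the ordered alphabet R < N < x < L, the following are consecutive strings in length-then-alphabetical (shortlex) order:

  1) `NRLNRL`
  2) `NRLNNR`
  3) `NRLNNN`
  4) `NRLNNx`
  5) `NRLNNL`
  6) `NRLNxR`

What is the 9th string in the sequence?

NRLNxL

Stepping forward 3 times from NRLNxR: NRLNxR → NRLNxN → NRLNxx, then the target.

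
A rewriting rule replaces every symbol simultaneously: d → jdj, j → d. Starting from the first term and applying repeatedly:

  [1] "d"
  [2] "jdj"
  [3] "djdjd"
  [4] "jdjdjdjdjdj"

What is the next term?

djdjdjdjdjdjdjdjdjdjd

Rewriting each symbol of jdjdjdjdjdj: j→d, d→jdj, j→d, d→jdj, j→d, d→jdj, j→d, d→jdj, j→d, d→jdj, j→d, which concatenates to d jdj d jdj d jdj d jdj d jdj d.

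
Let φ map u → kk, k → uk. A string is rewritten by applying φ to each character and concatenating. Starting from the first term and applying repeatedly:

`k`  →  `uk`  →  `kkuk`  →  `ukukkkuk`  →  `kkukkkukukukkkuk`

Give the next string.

Rewriting the 16 symbols of kkukkkukukukkkuk one by one yields uk uk kk uk uk uk kk uk kk uk kk uk uk uk kk uk; concatenated:

ukukkkukukukkkukkkukkkukukukkkuk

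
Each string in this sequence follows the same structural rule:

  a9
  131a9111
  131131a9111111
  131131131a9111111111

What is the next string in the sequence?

s(k+1) = 131·s(k)·111, so each term gains 131 as a prefix and 111 as a suffix.
One more step from 131131131a9111111111 gives the answer.

131131131131a9111111111111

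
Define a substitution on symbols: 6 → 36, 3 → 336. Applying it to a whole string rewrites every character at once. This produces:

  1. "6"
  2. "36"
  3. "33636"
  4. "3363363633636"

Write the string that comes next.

3363363633633636336363363363633636

Applying the rule to each of the 13 symbols of 3363363633636 gives the pieces 336 336 36 336 336 36 336 36 336 336 36 336 36, which concatenate to the answer.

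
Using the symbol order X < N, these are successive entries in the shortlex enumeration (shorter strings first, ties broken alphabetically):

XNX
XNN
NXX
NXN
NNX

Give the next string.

NNN

Find the rightmost character of NNX below N, bump it to the next letter, and reset everything to its right to X.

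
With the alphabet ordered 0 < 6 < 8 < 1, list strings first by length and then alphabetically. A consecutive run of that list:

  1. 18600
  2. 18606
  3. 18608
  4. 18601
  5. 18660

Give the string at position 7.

18668

Continuing the enumeration 2 steps past 18660: 18660 → 18666 → (answer).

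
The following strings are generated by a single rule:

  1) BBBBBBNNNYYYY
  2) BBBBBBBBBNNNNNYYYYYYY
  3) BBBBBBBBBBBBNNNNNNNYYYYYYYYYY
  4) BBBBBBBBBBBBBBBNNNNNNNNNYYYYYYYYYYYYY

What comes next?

BBBBBBBBBBBBBBBBBBNNNNNNNNNNNYYYYYYYYYYYYYYYY

The n-th term is 3n+3 B's then 2n+1 N's then 3n+1 Y's (n = 1, 2, …).
At n = 5 the blocks have lengths 18, 11, 16.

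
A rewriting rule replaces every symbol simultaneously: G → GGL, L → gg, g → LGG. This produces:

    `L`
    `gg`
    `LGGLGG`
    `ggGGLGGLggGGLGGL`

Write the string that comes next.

Rewriting the 16 symbols of ggGGLGGLggGGLGGL one by one yields LGG LGG GGL GGL gg GGL GGL gg LGG LGG GGL GGL gg GGL GGL gg; concatenated:

LGGLGGGGLGGLggGGLGGLggLGGLGGGGLGGLggGGLGGLgg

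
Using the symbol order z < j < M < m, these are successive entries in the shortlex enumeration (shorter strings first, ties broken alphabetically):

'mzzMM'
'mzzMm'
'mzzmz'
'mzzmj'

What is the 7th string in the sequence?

mzjzz

Continuing the enumeration 3 steps past mzzmj: mzzmj → mzzmM → mzzmm → (answer).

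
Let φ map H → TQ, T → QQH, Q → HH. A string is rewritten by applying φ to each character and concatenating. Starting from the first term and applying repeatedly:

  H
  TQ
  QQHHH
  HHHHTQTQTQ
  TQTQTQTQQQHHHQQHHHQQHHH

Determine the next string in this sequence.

QQHHHQQHHHQQHHHQQHHHHHHHTQTQTQHHHHTQTQTQHHHHTQTQTQ

Replace each of the 23 characters of TQTQTQTQQQHHHQQHHHQQHHH in place — QQH HH QQH HH QQH HH QQH HH HH HH TQ TQ TQ HH HH TQ TQ TQ HH HH TQ TQ TQ — and concatenate.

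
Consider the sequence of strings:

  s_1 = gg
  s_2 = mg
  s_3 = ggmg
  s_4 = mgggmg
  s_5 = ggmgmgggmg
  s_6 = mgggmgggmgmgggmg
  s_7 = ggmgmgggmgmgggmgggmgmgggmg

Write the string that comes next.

mgggmgggmgmgggmgggmgmgggmgmgggmgggmgmgggmg

This is a Fibonacci-style word recurrence s(k) = s(k−2)·s(k−1): e.g. gg·mg = ggmg.
The next term joins mgggmgggmgmgggmg and ggmgmgggmgmgggmgggmgmgggmg.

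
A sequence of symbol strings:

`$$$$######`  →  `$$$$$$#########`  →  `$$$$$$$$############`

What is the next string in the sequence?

$$$$$$$$$$###############

Reading off run lengths: $ runs 4, 6, 8; # runs 6, 9, 12 — each is linear in n, where the shown terms are n = 2, 3, 4.
At n = 5 the blocks have lengths 10, 15.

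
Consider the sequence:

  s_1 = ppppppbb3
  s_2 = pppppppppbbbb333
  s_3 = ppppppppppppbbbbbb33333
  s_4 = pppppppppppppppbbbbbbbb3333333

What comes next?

ppppppppppppppppppbbbbbbbbbb333333333

Each string has the form p^{3n+3} b^{2n} 3^{2n-1} (n = 1, 2, …).
Setting n = 5 gives 18, 10, 9 characters in each block.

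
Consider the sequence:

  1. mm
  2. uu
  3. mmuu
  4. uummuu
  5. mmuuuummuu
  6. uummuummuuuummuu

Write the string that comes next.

mmuuuummuuuummuummuuuummuu

Each term (from the third on) is the two preceding terms concatenated in order: term 3 = mm·uu = mmuu.
The next term joins mmuuuummuu and uummuummuuuummuu.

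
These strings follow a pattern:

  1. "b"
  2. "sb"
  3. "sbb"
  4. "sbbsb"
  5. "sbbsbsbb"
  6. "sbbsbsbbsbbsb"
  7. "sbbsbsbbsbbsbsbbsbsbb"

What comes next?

Each term (from the third on) is the previous term followed by the one before it: term 3 = sb·b = sbb.
The next term joins sbbsbsbbsbbsbsbbsbsbb and sbbsbsbbsbbsb.

sbbsbsbbsbbsbsbbsbsbbsbbsbsbbsbbsb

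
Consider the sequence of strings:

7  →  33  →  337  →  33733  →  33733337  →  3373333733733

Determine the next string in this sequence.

This is a Fibonacci-style word recurrence s(k) = s(k−1)·s(k−2): e.g. 33·7 = 337.
Continuing: 3373333733733 · 33733337 gives term 7.

337333373373333733337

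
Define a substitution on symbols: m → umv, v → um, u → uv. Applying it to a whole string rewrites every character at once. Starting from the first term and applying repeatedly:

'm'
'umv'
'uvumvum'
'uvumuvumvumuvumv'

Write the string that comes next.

Rewriting the 16 symbols of uvumuvumvumuvumv one by one yields uv um uv umv uv um uv umv um uv umv uv um uv umv um; concatenated:

uvumuvumvuvumuvumvumuvumvuvumuvumvum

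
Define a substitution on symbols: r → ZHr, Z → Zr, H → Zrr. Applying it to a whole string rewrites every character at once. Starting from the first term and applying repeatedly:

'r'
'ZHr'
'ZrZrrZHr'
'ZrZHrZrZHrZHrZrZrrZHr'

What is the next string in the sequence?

Rewriting the 21 symbols of ZrZHrZrZHrZHrZrZrrZHr one by one yields Zr ZHr Zr Zrr ZHr Zr ZHr Zr Zrr ZHr Zr Zrr ZHr Zr ZHr Zr ZHr ZHr Zr Zrr ZHr; concatenated:

ZrZHrZrZrrZHrZrZHrZrZrrZHrZrZrrZHrZrZHrZrZHrZHrZrZrrZHr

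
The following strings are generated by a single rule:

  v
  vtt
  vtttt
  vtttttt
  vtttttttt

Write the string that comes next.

vtttttttttt

Every step adds tt to the end: s(k+1) = s(k)·tt.
One more step from vtttttttt gives the answer.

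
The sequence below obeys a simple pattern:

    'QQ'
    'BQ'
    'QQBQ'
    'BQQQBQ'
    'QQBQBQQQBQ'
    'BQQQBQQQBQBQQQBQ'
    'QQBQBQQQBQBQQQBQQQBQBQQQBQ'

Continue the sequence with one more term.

Each term (from the third on) is the two preceding terms concatenated in order: term 3 = QQ·BQ = QQBQ.
The next term joins BQQQBQQQBQBQQQBQ and QQBQBQQQBQBQQQBQQQBQBQQQBQ.

BQQQBQQQBQBQQQBQQQBQBQQQBQBQQQBQQQBQBQQQBQ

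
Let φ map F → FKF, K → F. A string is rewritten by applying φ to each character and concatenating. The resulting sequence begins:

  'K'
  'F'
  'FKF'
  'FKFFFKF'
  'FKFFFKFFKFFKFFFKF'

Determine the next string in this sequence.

FKFFFKFFKFFKFFFKFFKFFFKFFKFFFKFFKFFKFFFKF

φ(FKFFFKFFKFFKFFFKF) expands symbol-by-symbol to FKF F FKF FKF FKF F FKF FKF F FKF FKF F FKF FKF FKF F FKF; joining the 17 pieces gives the next term.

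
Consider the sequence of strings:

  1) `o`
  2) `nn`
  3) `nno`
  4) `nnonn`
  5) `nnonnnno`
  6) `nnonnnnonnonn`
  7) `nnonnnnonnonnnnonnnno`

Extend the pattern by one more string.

Each term (from the third on) is the previous term followed by the one before it: term 3 = nn·o = nno.
So term 8 is nnonnnnonnonnnnonnnno·nnonnnnonnonn.

nnonnnnonnonnnnonnnnonnonnnnonnonn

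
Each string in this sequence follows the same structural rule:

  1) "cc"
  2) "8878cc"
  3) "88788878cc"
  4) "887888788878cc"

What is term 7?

887888788878887888788878cc

The strings grow by a fixed prefix 8878 each time.
From 887888788878cc, 3 further steps: 887888788878cc → 8878887888788878cc → 88788878887888788878cc → (answer).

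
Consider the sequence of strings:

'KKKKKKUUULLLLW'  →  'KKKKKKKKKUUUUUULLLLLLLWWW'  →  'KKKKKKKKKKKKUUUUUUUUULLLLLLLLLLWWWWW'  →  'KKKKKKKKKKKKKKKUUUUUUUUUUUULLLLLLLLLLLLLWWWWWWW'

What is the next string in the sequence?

The n-th term is 3n+3 K's then 3n U's then 3n+1 L's then 2n-1 W's (n = 1, 2, …).
At n = 5 the blocks have lengths 18, 15, 16, 9.

KKKKKKKKKKKKKKKKKKUUUUUUUUUUUUUUULLLLLLLLLLLLLLLLWWWWWWWWW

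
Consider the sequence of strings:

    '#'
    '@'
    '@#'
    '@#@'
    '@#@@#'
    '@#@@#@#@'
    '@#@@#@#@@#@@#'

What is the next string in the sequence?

@#@@#@#@@#@@#@#@@#@#@

Each term (from the third on) is the previous term followed by the one before it: term 3 = @·# = @#.
So term 8 is @#@@#@#@@#@@#·@#@@#@#@.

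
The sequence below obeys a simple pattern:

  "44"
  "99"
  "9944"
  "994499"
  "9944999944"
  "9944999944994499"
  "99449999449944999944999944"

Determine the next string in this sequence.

This is a Fibonacci-style word recurrence s(k) = s(k−1)·s(k−2): e.g. 99·44 = 9944.
The next term joins 99449999449944999944999944 and 9944999944994499.

994499994499449999449999449944999944994499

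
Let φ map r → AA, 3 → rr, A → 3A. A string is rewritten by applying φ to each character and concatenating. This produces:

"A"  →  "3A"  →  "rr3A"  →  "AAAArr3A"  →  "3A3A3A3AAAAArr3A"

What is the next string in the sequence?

φ(3A3A3A3AAAAArr3A) expands symbol-by-symbol to rr 3A rr 3A rr 3A rr 3A 3A 3A 3A 3A AA AA rr 3A; joining the 16 pieces gives the next term.

rr3Arr3Arr3Arr3A3A3A3A3AAAAArr3A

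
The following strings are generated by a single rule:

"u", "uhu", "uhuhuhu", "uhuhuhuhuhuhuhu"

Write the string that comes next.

Every step duplicates the string with 'h' between the halves.
So the next term is two copies of uhuhuhuhuhuhuhu with 'h' between the halves.

uhuhuhuhuhuhuhuhuhuhuhuhuhuhuhu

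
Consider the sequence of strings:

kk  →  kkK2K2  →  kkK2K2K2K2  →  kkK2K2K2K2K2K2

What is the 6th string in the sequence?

kkK2K2K2K2K2K2K2K2K2K2

Each term is the previous one with K2K2 appended.
From kkK2K2K2K2K2K2, 2 further steps: kkK2K2K2K2K2K2 → kkK2K2K2K2K2K2K2K2 → (answer).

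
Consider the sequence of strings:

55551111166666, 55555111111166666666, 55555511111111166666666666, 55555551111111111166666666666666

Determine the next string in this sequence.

55555555111111111111166666666666666666

Each string has the form 5^{n+3} 1^{2n+3} 6^{3n+2} (n = 1, 2, …).
At n = 5 the blocks have lengths 8, 13, 17.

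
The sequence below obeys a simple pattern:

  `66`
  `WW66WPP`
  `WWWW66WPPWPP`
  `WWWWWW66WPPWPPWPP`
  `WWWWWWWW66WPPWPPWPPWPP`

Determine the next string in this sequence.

WWWWWWWWWW66WPPWPPWPPWPPWPP

s(k+1) = WW·s(k)·WPP, so each term gains WW as a prefix and WPP as a suffix.
So the next term is WW·WWWWWWWW66WPPWPPWPPWPP·WPP.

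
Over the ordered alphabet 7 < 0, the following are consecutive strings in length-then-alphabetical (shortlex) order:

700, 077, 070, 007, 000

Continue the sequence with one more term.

7777

After 000 the length-3 strings are exhausted; the first length-4 string is 4 copies of 7.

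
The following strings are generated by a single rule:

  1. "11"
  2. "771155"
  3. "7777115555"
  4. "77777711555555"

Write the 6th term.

Every step adds 77 to the front and 55 to the end of the previous string.
From 77777711555555, 2 further steps: 77777711555555 → 777777771155555555 → (answer).

7777777777115555555555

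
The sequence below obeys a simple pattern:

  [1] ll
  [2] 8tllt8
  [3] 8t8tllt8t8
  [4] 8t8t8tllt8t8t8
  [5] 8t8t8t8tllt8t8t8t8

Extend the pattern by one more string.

Every step adds 8t to the front and t8 to the end of the previous string.
Applying this once more to 8t8t8t8tllt8t8t8t8:

8t8t8t8t8tllt8t8t8t8t8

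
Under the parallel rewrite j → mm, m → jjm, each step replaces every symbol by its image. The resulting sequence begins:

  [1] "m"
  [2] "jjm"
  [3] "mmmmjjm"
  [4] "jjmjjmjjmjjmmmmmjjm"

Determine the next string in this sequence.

Rewriting the 19 symbols of jjmjjmjjmjjmmmmmjjm one by one yields mm mm jjm mm mm jjm mm mm jjm mm mm jjm jjm jjm jjm jjm mm mm jjm; concatenated:

mmmmjjmmmmmjjmmmmmjjmmmmmjjmjjmjjmjjmjjmmmmmjjm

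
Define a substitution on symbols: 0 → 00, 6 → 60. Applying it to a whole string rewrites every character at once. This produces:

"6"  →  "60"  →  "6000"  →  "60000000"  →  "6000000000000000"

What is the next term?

60000000000000000000000000000000

Applying the rule to each of the 16 symbols of 6000000000000000 gives the pieces 60 00 00 00 00 00 00 00 00 00 00 00 00 00 00 00, which concatenate to the answer.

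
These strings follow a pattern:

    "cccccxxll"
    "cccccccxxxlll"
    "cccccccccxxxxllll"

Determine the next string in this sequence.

cccccccccccxxxxxlllll

The n-th term is 2n+1 c's then n x's then n l's, where the shown terms are n = 2, 3, 4.
At n = 5 the blocks have lengths 11, 5, 5.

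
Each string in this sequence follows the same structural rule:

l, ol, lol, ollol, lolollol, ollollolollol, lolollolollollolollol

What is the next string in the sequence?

ollollolollollolollolollollolollol

From term 3 onward, concatenate the second-to-last term with the last: l·ol = lol, ol·lol = ollol, …
Continuing: ollollolollol · lolollolollollolollol gives term 8.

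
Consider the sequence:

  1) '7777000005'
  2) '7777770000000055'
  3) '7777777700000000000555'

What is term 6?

The n-th term is 2n+2 7's then 3n+2 0's then n 5's (n = 1, 2, …).
Setting n = 6 gives 14, 20, 6 characters in each block.

7777777777777700000000000000000000555555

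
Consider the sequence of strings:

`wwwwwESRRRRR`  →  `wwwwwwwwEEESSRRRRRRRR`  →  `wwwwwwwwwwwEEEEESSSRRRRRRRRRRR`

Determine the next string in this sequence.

The n-th term is 3n+2 w's then 2n-1 E's then n S's then 3n+2 R's (n = 1, 2, …).
Setting n = 4 gives 14, 7, 4, 14 characters in each block.

wwwwwwwwwwwwwwEEEEEEESSSSRRRRRRRRRRRRRR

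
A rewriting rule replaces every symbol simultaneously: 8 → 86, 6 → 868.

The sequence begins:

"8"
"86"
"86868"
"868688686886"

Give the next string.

Apply φ to 868688686886 symbol by symbol: 8→86, 6→868, 8→86, 6→868, 8→86, 8→86, 6→868, 8→86, 6→868, 8→86, 8→86, 6→868; joined: 86 868 86 868 86 86 868 86 868 86 86 868.

86868868688686868868688686868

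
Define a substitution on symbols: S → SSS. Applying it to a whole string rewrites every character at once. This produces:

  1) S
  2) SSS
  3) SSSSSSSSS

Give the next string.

SSSSSSSSSSSSSSSSSSSSSSSSSSS

Rewriting each symbol of SSSSSSSSS: S→SSS, S→SSS, S→SSS, S→SSS, S→SSS, S→SSS, S→SSS, S→SSS, S→SSS, which concatenates to SSS SSS SSS SSS SSS SSS SSS SSS SSS.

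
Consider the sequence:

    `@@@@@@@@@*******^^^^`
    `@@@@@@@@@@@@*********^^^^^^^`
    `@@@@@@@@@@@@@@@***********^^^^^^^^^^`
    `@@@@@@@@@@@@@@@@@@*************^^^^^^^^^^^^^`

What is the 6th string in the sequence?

Each string has the form @^{3n+3} *^{2n+3} ^^{3n-2}, where the shown terms are n = 2, 3, 4, 5.
For term 6, n = 7, so the run lengths are 24, 17, 19.

@@@@@@@@@@@@@@@@@@@@@@@@*****************^^^^^^^^^^^^^^^^^^^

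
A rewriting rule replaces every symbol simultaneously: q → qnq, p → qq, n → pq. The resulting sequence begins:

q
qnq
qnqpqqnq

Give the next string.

qnqpqqnqqqqnqqnqpqqnq

Expanding qnqpqqnq: q→qnq, n→pq, q→qnq, p→qq, q→qnq, q→qnq, n→pq, q→qnq. Concatenated: qnq pq qnq qq qnq qnq pq qnq.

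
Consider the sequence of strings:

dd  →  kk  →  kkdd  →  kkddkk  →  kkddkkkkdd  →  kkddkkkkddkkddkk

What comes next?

This is a Fibonacci-style word recurrence s(k) = s(k−1)·s(k−2): e.g. kk·dd = kkdd.
So term 7 is kkddkkkkddkkddkk·kkddkkkkdd.

kkddkkkkddkkddkkkkddkkkkdd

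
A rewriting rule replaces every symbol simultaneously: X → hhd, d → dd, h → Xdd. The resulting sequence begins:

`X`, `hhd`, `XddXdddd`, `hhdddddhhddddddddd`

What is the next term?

XddXddddddddddddXddXdddddddddddddddddddd

Replace each of the 18 characters of hhdddddhhddddddddd in place — Xdd Xdd dd dd dd dd dd Xdd Xdd dd dd dd dd dd dd dd dd dd — and concatenate.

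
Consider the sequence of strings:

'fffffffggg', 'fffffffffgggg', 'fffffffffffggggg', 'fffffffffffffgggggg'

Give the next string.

Reading off run lengths: f runs 7, 9, 11, 13; g runs 3, 4, 5, 6 — each is linear in n, where the shown terms are n = 3, 4, 5, 6.
Setting n = 7 gives 15, 7 characters in each block.

fffffffffffffffggggggg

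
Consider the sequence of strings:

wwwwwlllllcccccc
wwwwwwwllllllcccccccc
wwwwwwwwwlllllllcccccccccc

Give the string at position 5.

Reading off run lengths: w runs 5, 7, 9; l runs 5, 6, 7; c runs 6, 8, 10 — each is linear in n, where the shown terms are n = 3, 4, 5.
Setting n = 7 gives 13, 9, 14 characters in each block.

wwwwwwwwwwwwwlllllllllcccccccccccccc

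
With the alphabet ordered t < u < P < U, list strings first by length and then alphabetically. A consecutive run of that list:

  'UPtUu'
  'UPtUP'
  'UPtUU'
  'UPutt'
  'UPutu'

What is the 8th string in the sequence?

UPuut

Advancing 3 positions from UPutu through UPutu → UPutP → UPutU reaches term 8.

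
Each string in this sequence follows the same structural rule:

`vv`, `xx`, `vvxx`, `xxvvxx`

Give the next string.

This is a Fibonacci-style word recurrence s(k) = s(k−2)·s(k−1): e.g. vv·xx = vvxx.
So term 5 is vvxx·xxvvxx.

vvxxxxvvxx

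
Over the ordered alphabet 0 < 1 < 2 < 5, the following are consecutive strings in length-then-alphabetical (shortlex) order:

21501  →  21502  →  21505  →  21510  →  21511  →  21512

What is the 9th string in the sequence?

21521

Advancing 3 positions from 21512 through 21512 → 21515 → 21520 reaches term 9.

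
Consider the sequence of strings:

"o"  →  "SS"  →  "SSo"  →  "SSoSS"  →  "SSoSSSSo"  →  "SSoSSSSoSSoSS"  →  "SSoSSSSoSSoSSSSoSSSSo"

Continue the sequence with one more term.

SSoSSSSoSSoSSSSoSSSSoSSoSSSSoSSoSS

This is a Fibonacci-style word recurrence s(k) = s(k−1)·s(k−2): e.g. SS·o = SSo.
Continuing: SSoSSSSoSSoSSSSoSSSSo · SSoSSSSoSSoSS gives term 8.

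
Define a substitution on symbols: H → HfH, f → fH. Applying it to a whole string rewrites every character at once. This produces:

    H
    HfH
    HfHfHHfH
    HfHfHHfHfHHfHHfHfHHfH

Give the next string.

Replace each of the 21 characters of HfHfHHfHfHHfHHfHfHHfH in place — HfH fH HfH fH HfH HfH fH HfH fH HfH HfH fH HfH HfH fH HfH fH HfH HfH fH HfH — and concatenate.

HfHfHHfHfHHfHHfHfHHfHfHHfHHfHfHHfHHfHfHHfHfHHfHHfHfHHfH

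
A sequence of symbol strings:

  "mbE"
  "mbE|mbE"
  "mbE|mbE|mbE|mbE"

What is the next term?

mbE|mbE|mbE|mbE|mbE|mbE|mbE|mbE

Every step duplicates the string with '|' between the halves.
So the next term is two copies of mbE|mbE|mbE|mbE with '|' between the halves.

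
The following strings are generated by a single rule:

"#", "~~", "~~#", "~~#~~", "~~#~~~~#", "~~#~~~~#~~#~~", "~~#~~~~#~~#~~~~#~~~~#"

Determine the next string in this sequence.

~~#~~~~#~~#~~~~#~~~~#~~#~~~~#~~#~~

From term 3 onward, concatenate the last term with the second-to-last: ~~·# = ~~#, ~~#·~~ = ~~#~~, …
Continuing: ~~#~~~~#~~#~~~~#~~~~# · ~~#~~~~#~~#~~ gives term 8.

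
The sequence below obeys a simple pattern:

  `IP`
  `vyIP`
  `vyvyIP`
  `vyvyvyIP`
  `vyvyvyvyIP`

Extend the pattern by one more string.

vyvyvyvyvyIP

Every step adds vy at the front: s(k+1) = vy·s(k).
So the next term is vy·vyvyvyvyIP.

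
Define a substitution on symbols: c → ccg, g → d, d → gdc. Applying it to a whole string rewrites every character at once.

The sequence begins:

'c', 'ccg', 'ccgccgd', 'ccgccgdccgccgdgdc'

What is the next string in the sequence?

Applying the rule to each of the 17 symbols of ccgccgdccgccgdgdc gives the pieces ccg ccg d ccg ccg d gdc ccg ccg d ccg ccg d gdc d gdc ccg, which concatenate to the answer.

ccgccgdccgccgdgdcccgccgdccgccgdgdcdgdcccg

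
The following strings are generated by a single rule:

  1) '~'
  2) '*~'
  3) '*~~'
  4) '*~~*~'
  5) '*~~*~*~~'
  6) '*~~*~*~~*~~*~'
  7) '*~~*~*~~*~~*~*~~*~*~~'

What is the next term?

This is a Fibonacci-style word recurrence s(k) = s(k−1)·s(k−2): e.g. *~·~ = *~~.
Continuing: *~~*~*~~*~~*~*~~*~*~~ · *~~*~*~~*~~*~ gives term 8.

*~~*~*~~*~~*~*~~*~*~~*~~*~*~~*~~*~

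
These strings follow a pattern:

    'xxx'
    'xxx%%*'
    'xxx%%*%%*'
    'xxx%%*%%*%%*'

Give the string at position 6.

Every step adds %%* to the end: s(k+1) = s(k)·%%*.
From xxx%%*%%*%%*, 2 further steps: xxx%%*%%*%%* → xxx%%*%%*%%*%%* → (answer).

xxx%%*%%*%%*%%*%%*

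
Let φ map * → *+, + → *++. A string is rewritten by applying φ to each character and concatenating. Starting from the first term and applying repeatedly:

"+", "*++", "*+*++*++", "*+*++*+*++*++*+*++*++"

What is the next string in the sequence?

Rewriting the 21 symbols of *+*++*+*++*++*+*++*++ one by one yields *+ *++ *+ *++ *++ *+ *++ *+ *++ *++ *+ *++ *++ *+ *++ *+ *++ *++ *+ *++ *++; concatenated:

*+*++*+*++*++*+*++*+*++*++*+*++*++*+*++*+*++*++*+*++*++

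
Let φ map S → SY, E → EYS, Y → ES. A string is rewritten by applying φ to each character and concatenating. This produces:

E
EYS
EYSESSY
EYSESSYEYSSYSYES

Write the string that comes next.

Rewriting the 16 symbols of EYSESSYEYSSYSYES one by one yields EYS ES SY EYS SY SY ES EYS ES SY SY ES SY ES EYS SY; concatenated:

EYSESSYEYSSYSYESEYSESSYSYESSYESEYSSY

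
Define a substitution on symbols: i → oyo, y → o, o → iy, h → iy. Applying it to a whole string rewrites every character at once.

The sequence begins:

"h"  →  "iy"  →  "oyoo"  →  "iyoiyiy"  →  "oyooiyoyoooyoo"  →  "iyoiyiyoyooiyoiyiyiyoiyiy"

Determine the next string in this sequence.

oyooiyoyoooyooiyoiyiyoyooiyoyoooyoooyooiyoyoooyoo

Replace each of the 25 characters of iyoiyiyoyooiyoiyiyiyoiyiy in place — oyo o iy oyo o oyo o iy o iy iy oyo o iy oyo o oyo o oyo o iy oyo o oyo o — and concatenate.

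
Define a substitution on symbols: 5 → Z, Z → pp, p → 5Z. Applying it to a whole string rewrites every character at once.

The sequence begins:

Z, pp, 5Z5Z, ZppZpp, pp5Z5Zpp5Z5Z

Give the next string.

Rewriting each symbol of pp5Z5Zpp5Z5Z: p→5Z, p→5Z, 5→Z, Z→pp, 5→Z, Z→pp, p→5Z, p→5Z, 5→Z, Z→pp, 5→Z, Z→pp, which concatenates to 5Z 5Z Z pp Z pp 5Z 5Z Z pp Z pp.

5Z5ZZppZpp5Z5ZZppZpp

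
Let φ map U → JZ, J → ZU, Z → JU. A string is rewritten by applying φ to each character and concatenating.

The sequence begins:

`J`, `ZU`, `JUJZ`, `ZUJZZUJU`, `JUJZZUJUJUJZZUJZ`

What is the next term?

φ(JUJZZUJUJUJZZUJZ) expands symbol-by-symbol to ZU JZ ZU JU JU JZ ZU JZ ZU JZ ZU JU JU JZ ZU JU; joining the 16 pieces gives the next term.

ZUJZZUJUJUJZZUJZZUJZZUJUJUJZZUJU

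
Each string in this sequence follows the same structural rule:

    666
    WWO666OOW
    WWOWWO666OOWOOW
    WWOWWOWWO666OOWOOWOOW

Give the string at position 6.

s(k+1) = WWO·s(k)·OOW, so each term gains WWO as a prefix and OOW as a suffix.
From WWOWWOWWO666OOWOOWOOW, 2 further steps: WWOWWOWWO666OOWOOWOOW → WWOWWOWWOWWO666OOWOOWOOWOOW → (answer).

WWOWWOWWOWWOWWO666OOWOOWOOWOOWOOW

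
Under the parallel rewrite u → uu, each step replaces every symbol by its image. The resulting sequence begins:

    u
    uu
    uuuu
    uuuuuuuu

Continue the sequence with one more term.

uuuuuuuuuuuuuuuu

Expanding uuuuuuuu: u→uu, u→uu, u→uu, u→uu, u→uu, u→uu, u→uu, u→uu. Concatenated: uu uu uu uu uu uu uu uu.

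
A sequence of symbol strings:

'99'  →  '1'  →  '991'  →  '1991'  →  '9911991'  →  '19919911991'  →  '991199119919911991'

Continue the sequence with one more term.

19919911991991199119919911991

This is a Fibonacci-style word recurrence s(k) = s(k−2)·s(k−1): e.g. 99·1 = 991.
The next term joins 19919911991 and 991199119919911991.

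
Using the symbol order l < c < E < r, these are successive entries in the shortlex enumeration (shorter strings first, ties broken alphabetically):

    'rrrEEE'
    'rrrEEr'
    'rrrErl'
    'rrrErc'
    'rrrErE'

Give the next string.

rrrErr

Treat rrrErE as a base-4 numeral over the given alphabet and add one, carrying through any trailing r's.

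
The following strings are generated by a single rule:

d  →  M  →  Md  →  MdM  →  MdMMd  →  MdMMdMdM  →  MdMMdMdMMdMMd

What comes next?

MdMMdMdMMdMMdMdMMdMdM

From term 3 onward, concatenate the last term with the second-to-last: M·d = Md, Md·M = MdM, …
So term 8 is MdMMdMdMMdMMd·MdMMdMdM.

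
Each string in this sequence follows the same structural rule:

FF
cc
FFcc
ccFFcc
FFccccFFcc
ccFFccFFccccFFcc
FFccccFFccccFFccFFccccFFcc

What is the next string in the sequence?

This is a Fibonacci-style word recurrence s(k) = s(k−2)·s(k−1): e.g. FF·cc = FFcc.
The next term joins ccFFccFFccccFFcc and FFccccFFccccFFccFFccccFFcc.

ccFFccFFccccFFccFFccccFFccccFFccFFccccFFcc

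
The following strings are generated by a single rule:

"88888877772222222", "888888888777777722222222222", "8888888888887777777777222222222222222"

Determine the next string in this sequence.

88888888888888877777777777772222222222222222222

Reading off run lengths: 8 runs 6, 9, 12; 7 runs 4, 7, 10; 2 runs 7, 11, 15 — each is linear in n (n = 1, 2, …).
For the next term, n = 4, so the run lengths are 15, 13, 19.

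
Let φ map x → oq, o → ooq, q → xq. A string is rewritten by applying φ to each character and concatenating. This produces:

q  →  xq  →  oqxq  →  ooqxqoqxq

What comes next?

ooqooqxqoqxqooqxqoqxq

Apply φ to ooqxqoqxq symbol by symbol: o→ooq, o→ooq, q→xq, x→oq, q→xq, o→ooq, q→xq, x→oq, q→xq; joined: ooq ooq xq oq xq ooq xq oq xq.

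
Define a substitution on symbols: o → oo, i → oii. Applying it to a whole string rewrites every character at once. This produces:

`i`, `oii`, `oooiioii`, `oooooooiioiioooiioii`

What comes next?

oooooooooooooooiioiioooiioiioooooooiioiioooiioii

Replace each of the 20 characters of oooooooiioiioooiioii in place — oo oo oo oo oo oo oo oii oii oo oii oii oo oo oo oii oii oo oii oii — and concatenate.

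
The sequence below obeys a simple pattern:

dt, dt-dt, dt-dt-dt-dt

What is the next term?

s(k+1) = s(k)·-·s(k) — each term doubles the last with '-' between the halves.
So the next term is two copies of dt-dt-dt-dt with '-' between the halves.

dt-dt-dt-dt-dt-dt-dt-dt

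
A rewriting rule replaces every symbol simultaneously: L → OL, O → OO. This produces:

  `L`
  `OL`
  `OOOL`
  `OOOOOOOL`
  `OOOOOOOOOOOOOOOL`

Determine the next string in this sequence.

φ(OOOOOOOOOOOOOOOL) expands symbol-by-symbol to OO OO OO OO OO OO OO OO OO OO OO OO OO OO OO OL; joining the 16 pieces gives the next term.

OOOOOOOOOOOOOOOOOOOOOOOOOOOOOOOL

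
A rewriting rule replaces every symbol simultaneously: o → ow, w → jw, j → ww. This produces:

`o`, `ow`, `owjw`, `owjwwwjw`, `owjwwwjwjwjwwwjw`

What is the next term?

Replace each of the 16 characters of owjwwwjwjwjwwwjw in place — ow jw ww jw jw jw ww jw ww jw ww jw jw jw ww jw — and concatenate.

owjwwwjwjwjwwwjwwwjwwwjwjwjwwwjw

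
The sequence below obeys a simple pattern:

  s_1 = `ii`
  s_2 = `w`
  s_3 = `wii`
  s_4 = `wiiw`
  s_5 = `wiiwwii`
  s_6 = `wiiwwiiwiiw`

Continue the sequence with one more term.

wiiwwiiwiiwwiiwwii

This is a Fibonacci-style word recurrence s(k) = s(k−1)·s(k−2): e.g. w·ii = wii.
Continuing: wiiwwiiwiiw · wiiwwii gives term 7.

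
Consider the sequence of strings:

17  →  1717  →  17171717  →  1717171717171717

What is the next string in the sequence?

Every step duplicates the string.
Doubling 1717171717171717:

17171717171717171717171717171717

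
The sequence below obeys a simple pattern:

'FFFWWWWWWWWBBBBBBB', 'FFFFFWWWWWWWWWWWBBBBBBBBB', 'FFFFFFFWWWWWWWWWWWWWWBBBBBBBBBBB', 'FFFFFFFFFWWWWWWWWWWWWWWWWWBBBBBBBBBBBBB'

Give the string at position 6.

Reading off run lengths: F runs 3, 5, 7, 9; W runs 8, 11, 14, 17; B runs 7, 9, 11, 13 — each is linear in n, where the shown terms are n = 2, 3, 4, 5.
Setting n = 7 gives 13, 23, 17 characters in each block.

FFFFFFFFFFFFFWWWWWWWWWWWWWWWWWWWWWWWBBBBBBBBBBBBBBBBB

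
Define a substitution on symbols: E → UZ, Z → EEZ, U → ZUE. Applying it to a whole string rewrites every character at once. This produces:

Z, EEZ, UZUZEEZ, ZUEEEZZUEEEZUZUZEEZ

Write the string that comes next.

EEZZUEUZUZUZEEZEEZZUEUZUZUZEEZZUEEEZZUEEEZUZUZEEZ

Replace each of the 19 characters of ZUEEEZZUEEEZUZUZEEZ in place — EEZ ZUE UZ UZ UZ EEZ EEZ ZUE UZ UZ UZ EEZ ZUE EEZ ZUE EEZ UZ UZ EEZ — and concatenate.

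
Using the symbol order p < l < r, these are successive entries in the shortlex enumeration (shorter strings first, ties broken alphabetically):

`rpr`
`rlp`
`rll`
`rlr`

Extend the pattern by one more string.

Treat rlr as a base-3 numeral over the given alphabet and add one, carrying through any trailing r's.

rrp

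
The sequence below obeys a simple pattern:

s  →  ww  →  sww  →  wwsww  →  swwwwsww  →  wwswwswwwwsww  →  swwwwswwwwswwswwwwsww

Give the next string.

Each term (from the third on) is the two preceding terms concatenated in order: term 3 = s·ww = sww.
So term 8 is wwswwswwwwsww·swwwwswwwwswwswwwwsww.

wwswwswwwwswwswwwwswwwwswwswwwwsww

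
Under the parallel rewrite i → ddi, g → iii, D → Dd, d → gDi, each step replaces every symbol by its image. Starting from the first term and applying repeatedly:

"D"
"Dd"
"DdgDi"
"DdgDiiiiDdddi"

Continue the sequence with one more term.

DdgDiiiiDdddiddiddiddiDdgDigDigDiddi

Replace each of the 13 characters of DdgDiiiiDdddi in place — Dd gDi iii Dd ddi ddi ddi ddi Dd gDi gDi gDi ddi — and concatenate.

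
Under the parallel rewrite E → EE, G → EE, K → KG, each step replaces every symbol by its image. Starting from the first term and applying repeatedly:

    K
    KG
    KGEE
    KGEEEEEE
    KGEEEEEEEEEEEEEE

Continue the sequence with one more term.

Applying the rule to each of the 16 symbols of KGEEEEEEEEEEEEEE gives the pieces KG EE EE EE EE EE EE EE EE EE EE EE EE EE EE EE, which concatenate to the answer.

KGEEEEEEEEEEEEEEEEEEEEEEEEEEEEEE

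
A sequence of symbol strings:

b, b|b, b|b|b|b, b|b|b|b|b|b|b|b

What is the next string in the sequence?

Each string is two copies of the previous one joined by '|'.
One more doubling of b|b|b|b|b|b|b|b gives the answer.

b|b|b|b|b|b|b|b|b|b|b|b|b|b|b|b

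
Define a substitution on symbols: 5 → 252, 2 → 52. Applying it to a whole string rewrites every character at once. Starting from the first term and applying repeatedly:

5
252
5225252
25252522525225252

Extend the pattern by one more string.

52252522525225252522525225252522525225252

Replace each of the 17 characters of 25252522525225252 in place — 52 252 52 252 52 252 52 52 252 52 252 52 52 252 52 252 52 — and concatenate.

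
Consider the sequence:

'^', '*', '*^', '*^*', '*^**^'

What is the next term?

*^**^*^*

This is a Fibonacci-style word recurrence s(k) = s(k−1)·s(k−2): e.g. *·^ = *^.
Continuing: *^**^ · *^* gives term 6.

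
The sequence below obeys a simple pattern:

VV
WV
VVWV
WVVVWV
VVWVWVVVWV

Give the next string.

This is a Fibonacci-style word recurrence s(k) = s(k−2)·s(k−1): e.g. VV·WV = VVWV.
The next term joins WVVVWV and VVWVWVVVWV.

WVVVWVVVWVWVVVWV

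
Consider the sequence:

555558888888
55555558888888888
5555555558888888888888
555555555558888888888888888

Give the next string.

55555555555558888888888888888888

Each string has the form 5^{2n+1} 8^{3n+1}, where the shown terms are n = 2, 3, 4, 5.
At n = 6 the blocks have lengths 13, 19.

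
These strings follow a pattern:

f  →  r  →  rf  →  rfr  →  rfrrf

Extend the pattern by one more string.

From term 3 onward, concatenate the last term with the second-to-last: r·f = rf, rf·r = rfr, …
The next term joins rfrrf and rfr.

rfrrfrfr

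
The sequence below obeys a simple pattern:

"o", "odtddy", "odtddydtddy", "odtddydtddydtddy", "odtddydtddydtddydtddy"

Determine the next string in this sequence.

odtddydtddydtddydtddydtddy

Each term is the previous one with dtddy appended.
So the next term is odtddydtddydtddydtddy·dtddy.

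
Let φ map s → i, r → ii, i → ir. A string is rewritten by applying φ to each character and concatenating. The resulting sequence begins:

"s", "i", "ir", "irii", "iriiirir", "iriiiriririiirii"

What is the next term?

iriiiriririiiriiiriiiriririiirir

φ(iriiiriririiirii) expands symbol-by-symbol to ir ii ir ir ir ii ir ii ir ii ir ir ir ii ir ir; joining the 16 pieces gives the next term.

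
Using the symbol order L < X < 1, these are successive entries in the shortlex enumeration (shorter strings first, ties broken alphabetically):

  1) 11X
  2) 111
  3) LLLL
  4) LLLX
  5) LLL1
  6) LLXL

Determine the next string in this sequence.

The successor of LLXL increments the rightmost position that isn't already 1 and resets every position after it to L.

LLXX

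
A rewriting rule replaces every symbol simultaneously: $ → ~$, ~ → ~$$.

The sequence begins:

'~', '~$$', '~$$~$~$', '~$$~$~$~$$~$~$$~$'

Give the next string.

Rewriting the 17 symbols of ~$$~$~$~$$~$~$$~$ one by one yields ~$$ ~$ ~$ ~$$ ~$ ~$$ ~$ ~$$ ~$ ~$ ~$$ ~$ ~$$ ~$ ~$ ~$$ ~$; concatenated:

~$$~$~$~$$~$~$$~$~$$~$~$~$$~$~$$~$~$~$$~$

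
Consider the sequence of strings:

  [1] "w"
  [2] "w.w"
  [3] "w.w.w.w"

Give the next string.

Each string is two copies of the previous one joined by '.'.
Doubling w.w.w.w with '.' between the halves:

w.w.w.w.w.w.w.w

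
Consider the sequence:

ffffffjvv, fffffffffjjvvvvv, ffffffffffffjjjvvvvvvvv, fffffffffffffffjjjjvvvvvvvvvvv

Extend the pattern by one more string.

ffffffffffffffffffjjjjjvvvvvvvvvvvvvv

Each string has the form f^{3n+3} j^{n} v^{3n-1} (n = 1, 2, …).
Setting n = 5 gives 18, 5, 14 characters in each block.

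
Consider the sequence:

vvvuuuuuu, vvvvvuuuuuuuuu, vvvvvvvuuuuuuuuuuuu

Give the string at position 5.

vvvvvvvvvvvuuuuuuuuuuuuuuuuuu

Reading off run lengths: v runs 3, 5, 7; u runs 6, 9, 12 — each is linear in n, where the shown terms are n = 2, 3, 4.
At n = 6 the blocks have lengths 11, 18.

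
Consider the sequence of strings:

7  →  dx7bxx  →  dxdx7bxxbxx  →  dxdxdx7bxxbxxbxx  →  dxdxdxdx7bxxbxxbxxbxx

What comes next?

Every step adds dx to the front and bxx to the end of the previous string.
So the next term is dx·dxdxdxdx7bxxbxxbxxbxx·bxx.

dxdxdxdxdx7bxxbxxbxxbxxbxx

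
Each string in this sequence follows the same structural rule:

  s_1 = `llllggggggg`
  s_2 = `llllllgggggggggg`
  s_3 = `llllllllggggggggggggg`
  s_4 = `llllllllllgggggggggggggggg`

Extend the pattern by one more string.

llllllllllllggggggggggggggggggg

Term n consists of 2n l's, followed by 3n+1 g's, where the shown terms are n = 2, 3, 4, 5.
Setting n = 6 gives 12, 19 characters in each block.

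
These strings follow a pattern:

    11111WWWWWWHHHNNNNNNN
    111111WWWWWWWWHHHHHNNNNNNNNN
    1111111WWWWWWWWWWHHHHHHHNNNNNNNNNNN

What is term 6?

Each string has the form 1^{n+3} W^{2n+2} H^{2n-1} N^{2n+3}, where the shown terms are n = 2, 3, 4.
Setting n = 7 gives 10, 16, 13, 17 characters in each block.

1111111111WWWWWWWWWWWWWWWWHHHHHHHHHHHHHNNNNNNNNNNNNNNNNN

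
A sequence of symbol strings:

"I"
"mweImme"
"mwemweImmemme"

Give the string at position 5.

Each term wraps the previous one in mwe on the left and mme on the right.
From mwemweImmemme, 2 further steps: mwemweImmemme → mwemwemweImmemmemme → (answer).

mwemwemwemweImmemmemmemme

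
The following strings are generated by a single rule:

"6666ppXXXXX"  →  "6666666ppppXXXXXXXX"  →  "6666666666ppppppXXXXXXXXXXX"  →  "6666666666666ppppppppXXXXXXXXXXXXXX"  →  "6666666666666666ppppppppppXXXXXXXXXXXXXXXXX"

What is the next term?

6666666666666666666ppppppppppppXXXXXXXXXXXXXXXXXXXX

Term n consists of 3n+1 6's, followed by 2n p's, followed by 3n+2 X's (n = 1, 2, …).
For the next term, n = 6, so the run lengths are 19, 12, 20.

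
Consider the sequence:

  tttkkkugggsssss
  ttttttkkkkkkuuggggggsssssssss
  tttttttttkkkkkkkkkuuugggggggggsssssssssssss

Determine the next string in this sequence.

Reading off run lengths: t runs 3, 6, 9; k runs 3, 6, 9; u runs 1, 2, 3; g runs 3, 6, 9; s runs 5, 9, 13 — each is linear in n (n = 1, 2, …).
At n = 4 the blocks have lengths 12, 12, 4, 12, 17.

ttttttttttttkkkkkkkkkkkkuuuuggggggggggggsssssssssssssssss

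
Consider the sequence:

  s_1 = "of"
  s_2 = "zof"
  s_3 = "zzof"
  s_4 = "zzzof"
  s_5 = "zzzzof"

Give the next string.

zzzzzof

The strings grow by a fixed prefix z each time.
So the next term is z·zzzzof.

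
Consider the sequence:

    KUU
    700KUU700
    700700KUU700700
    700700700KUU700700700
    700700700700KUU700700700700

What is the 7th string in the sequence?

Each term wraps the previous one in 700 on the left and 700 on the right.
From 700700700700KUU700700700700, 2 further steps: 700700700700KUU700700700700 → 700700700700700KUU700700700700700 → (answer).

700700700700700700KUU700700700700700700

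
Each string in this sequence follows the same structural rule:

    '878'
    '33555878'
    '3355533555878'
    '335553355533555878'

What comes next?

Each term is the previous one with 33555 prepended.
One more step from 335553355533555878 gives the answer.

33555335553355533555878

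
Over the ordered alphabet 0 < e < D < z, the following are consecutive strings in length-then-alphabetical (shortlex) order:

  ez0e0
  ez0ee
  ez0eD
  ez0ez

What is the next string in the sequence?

ez0D0

Treat ez0ez as a base-4 numeral over the given alphabet and add one, carrying through any trailing z's.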